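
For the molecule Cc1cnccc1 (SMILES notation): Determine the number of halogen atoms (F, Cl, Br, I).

Scan the SMILES for the halogen motif — none present.

0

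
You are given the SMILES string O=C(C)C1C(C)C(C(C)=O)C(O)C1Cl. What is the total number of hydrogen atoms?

Walk through each heavy atom and fill implicit hydrogens from standard valence (C 4, N 3, O 2, S 2, halogen 1):
  atom 1: O, bond orders sum to 2 (valence 2) → 0 H
  atom 2: C, bond orders sum to 4 (valence 4) → 0 H
  atom 3: C, bond orders sum to 1 (valence 4) → 3 H
  atom 4: C, bond orders sum to 3 (valence 4) → 1 H
  atom 5: C, bond orders sum to 3 (valence 4) → 1 H
  atom 6: C, bond orders sum to 1 (valence 4) → 3 H
  atom 7: C, bond orders sum to 3 (valence 4) → 1 H
  atom 8: C, bond orders sum to 4 (valence 4) → 0 H
  atom 9: C, bond orders sum to 1 (valence 4) → 3 H
  atom 10: O, bond orders sum to 2 (valence 2) → 0 H
  atom 11: C, bond orders sum to 3 (valence 4) → 1 H
  atom 12: O, bond orders sum to 1 (valence 2) → 1 H
  atom 13: C, bond orders sum to 3 (valence 4) → 1 H
  atom 14: Cl (halogen, monovalent) → 0 H
Total hydrogens: 15.

15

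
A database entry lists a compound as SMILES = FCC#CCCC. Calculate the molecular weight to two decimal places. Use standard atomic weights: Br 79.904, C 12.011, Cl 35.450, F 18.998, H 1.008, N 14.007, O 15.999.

First, the molecular formula is C6H9F (counting implicit H from valence).
  C: 6 × 12.011 = 72.066
  F: 1 × 18.998 = 18.998
  H: 9 × 1.008 = 9.072
Sum: 6×12.011 + 1×18.998 + 9×1.008 = 100.136 → 100.14 g/mol.

100.14 g/mol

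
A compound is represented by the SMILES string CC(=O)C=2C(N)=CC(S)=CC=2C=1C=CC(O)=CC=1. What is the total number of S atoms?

1

Scan the SMILES for S atoms (remember two-letter symbols like Cl and Br are single atoms).
Sulfur count: 1.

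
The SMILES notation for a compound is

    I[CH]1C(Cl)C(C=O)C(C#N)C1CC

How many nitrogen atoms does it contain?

Scan the SMILES for N atoms (remember two-letter symbols like Cl and Br are single atoms).
Nitrogen count: 1.

1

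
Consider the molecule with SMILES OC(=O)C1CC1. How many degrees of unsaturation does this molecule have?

Degree of unsaturation = (number of rings) + (number of π bonds).
Ring closures in the SMILES: 1.
π bonds: 1 double bond (each 1 DoU) → 1 DoU from unsaturation.
Total DoU = 1 + 1 = 2.

2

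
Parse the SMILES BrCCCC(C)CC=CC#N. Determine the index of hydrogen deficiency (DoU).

Degree of unsaturation = (number of rings) + (number of π bonds).
Ring closures in the SMILES: 0.
π bonds: 1 double bond (each 1 DoU), 1 triple bond (each 2 DoU) → 3 DoU from unsaturation.
Total DoU = 0 + 3 = 3.

3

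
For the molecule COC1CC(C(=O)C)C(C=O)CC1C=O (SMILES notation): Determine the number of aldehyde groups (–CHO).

2

The aldehyde motif appears at heavy-atom positions 10, 14 in the SMILES.
Other groups present: 1 ether, 1 ketone.
Aldehyde count: 2.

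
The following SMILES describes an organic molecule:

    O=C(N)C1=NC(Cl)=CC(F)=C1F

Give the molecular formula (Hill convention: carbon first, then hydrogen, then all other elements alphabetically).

C6H3ClF2N2O

Walk through each heavy atom and fill implicit hydrogens from standard valence (C 4, N 3, O 2, S 2, halogen 1):
  atom 1: O, bond orders sum to 2 (valence 2) → 0 H
  atom 2: C, bond orders sum to 4 (valence 4) → 0 H
  atom 3: N, bond orders sum to 1 (valence 3) → 2 H
  atom 4: C, bond orders sum to 4 (valence 4) → 0 H
  atom 5: N, bond orders sum to 3 (valence 3) → 0 H
  atom 6: C, bond orders sum to 4 (valence 4) → 0 H
  atom 7: Cl (halogen, monovalent) → 0 H
  atom 8: C, bond orders sum to 3 (valence 4) → 1 H
  atom 9: C, bond orders sum to 4 (valence 4) → 0 H
  atom 10: F (halogen, monovalent) → 0 H
  atom 11: C, bond orders sum to 4 (valence 4) → 0 H
  atom 12: F (halogen, monovalent) → 0 H
Totals → C:6, H:3, Cl:1, F:2, N:2, O:1.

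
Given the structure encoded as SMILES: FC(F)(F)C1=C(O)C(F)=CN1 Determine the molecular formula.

C5H3F4NO

Walk through each heavy atom and fill implicit hydrogens from standard valence (C 4, N 3, O 2, S 2, halogen 1):
  atom 1: F (halogen, monovalent) → 0 H
  atom 2: C, bond orders sum to 4 (valence 4) → 0 H
  atom 3: F (halogen, monovalent) → 0 H
  atom 4: F (halogen, monovalent) → 0 H
  atom 5: C, bond orders sum to 4 (valence 4) → 0 H
  atom 6: C, bond orders sum to 4 (valence 4) → 0 H
  atom 7: O, bond orders sum to 1 (valence 2) → 1 H
  atom 8: C, bond orders sum to 4 (valence 4) → 0 H
  atom 9: F (halogen, monovalent) → 0 H
  atom 10: C, bond orders sum to 3 (valence 4) → 1 H
  atom 11: N, bond orders sum to 2 (valence 3) → 1 H
Totals → C:5, H:3, F:4, N:1, O:1.
In Hill order: C5H3F4NO.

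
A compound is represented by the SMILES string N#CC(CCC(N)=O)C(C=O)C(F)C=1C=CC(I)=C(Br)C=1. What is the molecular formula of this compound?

C14H13BrFIN2O2

Walk through each heavy atom and fill implicit hydrogens from standard valence (C 4, N 3, O 2, S 2, halogen 1):
  atom 1: N, bond orders sum to 3 (valence 3) → 0 H
  atom 2: C, bond orders sum to 4 (valence 4) → 0 H
  atom 3: C, bond orders sum to 3 (valence 4) → 1 H
  atom 4: C, bond orders sum to 2 (valence 4) → 2 H
  atom 5: C, bond orders sum to 2 (valence 4) → 2 H
  atom 6: C, bond orders sum to 4 (valence 4) → 0 H
  atom 7: N, bond orders sum to 1 (valence 3) → 2 H
  atom 8: O, bond orders sum to 2 (valence 2) → 0 H
  atom 9: C, bond orders sum to 3 (valence 4) → 1 H
  atom 10: C, bond orders sum to 3 (valence 4) → 1 H
  atom 11: O, bond orders sum to 2 (valence 2) → 0 H
  atom 12: C, bond orders sum to 3 (valence 4) → 1 H
  atom 13: F (halogen, monovalent) → 0 H
  atom 14: C, bond orders sum to 4 (valence 4) → 0 H
  atom 15: C, bond orders sum to 3 (valence 4) → 1 H
  atom 16: C, bond orders sum to 3 (valence 4) → 1 H
  atom 17: C, bond orders sum to 4 (valence 4) → 0 H
  atom 18: I (halogen, monovalent) → 0 H
  atom 19: C, bond orders sum to 4 (valence 4) → 0 H
  atom 20: Br (halogen, monovalent) → 0 H
  atom 21: C, bond orders sum to 3 (valence 4) → 1 H
Totals → C:14, H:13, Br:1, F:1, I:1, N:2, O:2.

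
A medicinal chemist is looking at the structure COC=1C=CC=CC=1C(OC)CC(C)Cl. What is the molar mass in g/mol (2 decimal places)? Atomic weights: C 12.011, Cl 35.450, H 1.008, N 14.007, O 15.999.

228.72 g/mol

First, the molecular formula is C12H17ClO2 (counting implicit H from valence).
  C: 12 × 12.011 = 144.132
  Cl: 1 × 35.450 = 35.450
  H: 17 × 1.008 = 17.136
  O: 2 × 15.999 = 31.998
Sum: 12×12.011 + 1×35.450 + 17×1.008 + 2×15.999 = 228.716 → 228.72 g/mol.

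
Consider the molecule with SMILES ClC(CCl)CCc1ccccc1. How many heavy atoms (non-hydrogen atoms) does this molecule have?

12

Every atom symbol written in the SMILES (organic subset) is one heavy atom; implicit H are not written.
Heavy atoms by element → C:10, Cl:2.
Total: 12.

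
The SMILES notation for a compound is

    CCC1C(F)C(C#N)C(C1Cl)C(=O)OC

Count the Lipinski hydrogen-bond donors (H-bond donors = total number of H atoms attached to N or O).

0

Donors: find every N or O and count the H atoms it carries.
  atom 8 (N): bond orders sum to 3 → 0 H
  atom 13 (O): bond orders sum to 2 → 0 H
  atom 14 (O): bond orders sum to 2 → 0 H
Lipinski HBD = 0.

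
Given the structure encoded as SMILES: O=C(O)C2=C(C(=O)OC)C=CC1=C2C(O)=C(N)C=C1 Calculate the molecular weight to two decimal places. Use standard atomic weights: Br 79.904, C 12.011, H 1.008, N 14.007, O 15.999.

261.23 g/mol

First, the molecular formula is C13H11NO5 (counting implicit H from valence).
  C: 13 × 12.011 = 156.143
  H: 11 × 1.008 = 11.088
  N: 1 × 14.007 = 14.007
  O: 5 × 15.999 = 79.995
Sum: 13×12.011 + 11×1.008 + 1×14.007 + 5×15.999 = 261.233 → 261.23 g/mol.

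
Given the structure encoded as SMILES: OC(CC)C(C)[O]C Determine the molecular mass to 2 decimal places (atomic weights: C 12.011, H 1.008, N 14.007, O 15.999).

118.18 g/mol

First, the molecular formula is C6H14O2 (counting implicit H from valence).
  C: 6 × 12.011 = 72.066
  H: 14 × 1.008 = 14.112
  O: 2 × 15.999 = 31.998
Sum: 6×12.011 + 14×1.008 + 2×15.999 = 118.176 → 118.18 g/mol.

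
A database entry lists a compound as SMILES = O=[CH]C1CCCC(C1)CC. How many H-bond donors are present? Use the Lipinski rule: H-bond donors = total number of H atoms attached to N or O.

0

Donors: find every N or O and count the H atoms it carries.
  atom 1 (O): bond orders sum to 2 → 0 H
Lipinski HBD = 0.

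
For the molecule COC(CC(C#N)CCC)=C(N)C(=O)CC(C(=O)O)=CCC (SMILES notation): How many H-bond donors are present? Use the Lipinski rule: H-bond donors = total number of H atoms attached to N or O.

Donors: find every N or O and count the H atoms it carries.
  atom 2 (O): bond orders sum to 2 → 0 H
  atom 7 (N): bond orders sum to 3 → 0 H
  atom 12 (N): bond orders sum to 1 → 2 H
  atom 14 (O): bond orders sum to 2 → 0 H
  atom 18 (O): bond orders sum to 2 → 0 H
  atom 19 (O): bond orders sum to 1 → 1 H
Lipinski HBD = 3.

3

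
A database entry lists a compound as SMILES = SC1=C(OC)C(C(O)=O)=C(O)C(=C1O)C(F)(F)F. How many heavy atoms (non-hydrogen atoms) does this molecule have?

18

Every atom symbol written in the SMILES (organic subset) is one heavy atom; implicit H are not written.
Heavy atoms by element → C:9, F:3, O:5, S:1.
Total: 18.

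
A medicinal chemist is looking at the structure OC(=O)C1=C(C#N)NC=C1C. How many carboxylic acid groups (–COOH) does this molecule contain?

The carboxylic acid motif appears at heavy-atom position 2 in the SMILES.
Other groups present: 1 nitrile.
Carboxylic acid count: 1.

1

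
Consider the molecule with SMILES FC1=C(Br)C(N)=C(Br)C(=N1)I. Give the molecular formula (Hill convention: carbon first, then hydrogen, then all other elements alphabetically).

C5H2Br2FIN2

Walk through each heavy atom and fill implicit hydrogens from standard valence (C 4, N 3, O 2, S 2, halogen 1):
  atom 1: F (halogen, monovalent) → 0 H
  atom 2: C, bond orders sum to 4 (valence 4) → 0 H
  atom 3: C, bond orders sum to 4 (valence 4) → 0 H
  atom 4: Br (halogen, monovalent) → 0 H
  atom 5: C, bond orders sum to 4 (valence 4) → 0 H
  atom 6: N, bond orders sum to 1 (valence 3) → 2 H
  atom 7: C, bond orders sum to 4 (valence 4) → 0 H
  atom 8: Br (halogen, monovalent) → 0 H
  atom 9: C, bond orders sum to 4 (valence 4) → 0 H
  atom 10: N, bond orders sum to 3 (valence 3) → 0 H
  atom 11: I (halogen, monovalent) → 0 H
Totals → C:5, H:2, Br:2, F:1, I:1, N:2.
In Hill order: C5H2Br2FIN2.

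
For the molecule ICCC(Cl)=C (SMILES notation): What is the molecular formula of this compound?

C4H6ClI

Walk through each heavy atom and fill implicit hydrogens from standard valence (C 4, N 3, O 2, S 2, halogen 1):
  atom 1: I (halogen, monovalent) → 0 H
  atom 2: C, bond orders sum to 2 (valence 4) → 2 H
  atom 3: C, bond orders sum to 2 (valence 4) → 2 H
  atom 4: C, bond orders sum to 4 (valence 4) → 0 H
  atom 5: Cl (halogen, monovalent) → 0 H
  atom 6: C, bond orders sum to 2 (valence 4) → 2 H
Totals → C:4, H:6, Cl:1, I:1.
In Hill order: C4H6ClI.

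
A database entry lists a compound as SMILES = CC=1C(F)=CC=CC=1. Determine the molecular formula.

Walk through each heavy atom and fill implicit hydrogens from standard valence (C 4, N 3, O 2, S 2, halogen 1):
  atom 1: C, bond orders sum to 1 (valence 4) → 3 H
  atom 2: C, bond orders sum to 4 (valence 4) → 0 H
  atom 3: C, bond orders sum to 4 (valence 4) → 0 H
  atom 4: F (halogen, monovalent) → 0 H
  atom 5: C, bond orders sum to 3 (valence 4) → 1 H
  atom 6: C, bond orders sum to 3 (valence 4) → 1 H
  atom 7: C, bond orders sum to 3 (valence 4) → 1 H
  atom 8: C, bond orders sum to 3 (valence 4) → 1 H
Totals → C:7, H:7, F:1.

C7H7F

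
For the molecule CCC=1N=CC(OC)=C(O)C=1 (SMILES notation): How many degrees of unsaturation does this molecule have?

4

Degree of unsaturation = (number of rings) + (number of π bonds).
Ring closures in the SMILES: 1.
π bonds: 3 double bonds (each 1 DoU) → 3 DoU from unsaturation.
Total DoU = 1 + 3 = 4.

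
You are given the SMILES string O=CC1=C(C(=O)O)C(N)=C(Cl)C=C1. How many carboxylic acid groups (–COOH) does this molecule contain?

The carboxylic acid motif appears at heavy-atom position 5 in the SMILES.
Other groups present: 1 aldehyde, 1 primary amine.
Carboxylic acid count: 1.

1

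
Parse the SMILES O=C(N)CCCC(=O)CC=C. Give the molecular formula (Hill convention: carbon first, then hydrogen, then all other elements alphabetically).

Walk through each heavy atom and fill implicit hydrogens from standard valence (C 4, N 3, O 2, S 2, halogen 1):
  atom 1: O, bond orders sum to 2 (valence 2) → 0 H
  atom 2: C, bond orders sum to 4 (valence 4) → 0 H
  atom 3: N, bond orders sum to 1 (valence 3) → 2 H
  atom 4: C, bond orders sum to 2 (valence 4) → 2 H
  atom 5: C, bond orders sum to 2 (valence 4) → 2 H
  atom 6: C, bond orders sum to 2 (valence 4) → 2 H
  atom 7: C, bond orders sum to 4 (valence 4) → 0 H
  atom 8: O, bond orders sum to 2 (valence 2) → 0 H
  atom 9: C, bond orders sum to 2 (valence 4) → 2 H
  atom 10: C, bond orders sum to 3 (valence 4) → 1 H
  atom 11: C, bond orders sum to 2 (valence 4) → 2 H
Totals → C:8, H:13, N:1, O:2.

C8H13NO2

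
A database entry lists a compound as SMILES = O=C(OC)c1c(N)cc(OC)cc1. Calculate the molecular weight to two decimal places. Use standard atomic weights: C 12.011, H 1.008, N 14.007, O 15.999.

181.19 g/mol

First, the molecular formula is C9H11NO3 (counting implicit H from valence).
  C: 9 × 12.011 = 108.099
  H: 11 × 1.008 = 11.088
  N: 1 × 14.007 = 14.007
  O: 3 × 15.999 = 47.997
Sum: 9×12.011 + 11×1.008 + 1×14.007 + 3×15.999 = 181.191 → 181.19 g/mol.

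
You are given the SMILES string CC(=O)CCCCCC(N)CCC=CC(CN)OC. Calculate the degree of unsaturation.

Degree of unsaturation = (number of rings) + (number of π bonds).
Ring closures in the SMILES: 0.
π bonds: 2 double bonds (each 1 DoU) → 2 DoU from unsaturation.
Total DoU = 0 + 2 = 2.

2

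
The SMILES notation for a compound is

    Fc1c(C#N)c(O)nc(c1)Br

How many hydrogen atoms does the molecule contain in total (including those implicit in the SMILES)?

Walk through each heavy atom and fill implicit hydrogens from standard valence (C 4, N 3, O 2, S 2, halogen 1); for lowercase aromatic atoms, an aromatic c carries 1 H when it has two neighbours and 0 H with three, and aromatic n carries 0 H:
  atom 1: F (halogen, monovalent) → 0 H
  atom 2: aromatic c, 3 neighbours → 0 H
  atom 3: aromatic c, 3 neighbours → 0 H
  atom 4: C, bond orders sum to 4 (valence 4) → 0 H
  atom 5: N, bond orders sum to 3 (valence 3) → 0 H
  atom 6: aromatic c, 3 neighbours → 0 H
  atom 7: O, bond orders sum to 1 (valence 2) → 1 H
  atom 8: aromatic n, 2 neighbours → 0 H
  atom 9: aromatic c, 3 neighbours → 0 H
  atom 10: aromatic c, 2 neighbours → 1 H
  atom 11: Br (halogen, monovalent) → 0 H
Total hydrogens: 2.

2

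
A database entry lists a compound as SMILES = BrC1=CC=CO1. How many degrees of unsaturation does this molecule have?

3

Degree of unsaturation = (number of rings) + (number of π bonds).
Ring closures in the SMILES: 1.
π bonds: 2 double bonds (each 1 DoU) → 2 DoU from unsaturation.
Total DoU = 1 + 2 = 3.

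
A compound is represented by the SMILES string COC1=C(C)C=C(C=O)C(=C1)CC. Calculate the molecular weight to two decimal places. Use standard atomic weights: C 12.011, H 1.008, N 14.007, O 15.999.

First, the molecular formula is C11H14O2 (counting implicit H from valence).
  C: 11 × 12.011 = 132.121
  H: 14 × 1.008 = 14.112
  O: 2 × 15.999 = 31.998
Sum: 11×12.011 + 14×1.008 + 2×15.999 = 178.231 → 178.23 g/mol.

178.23 g/mol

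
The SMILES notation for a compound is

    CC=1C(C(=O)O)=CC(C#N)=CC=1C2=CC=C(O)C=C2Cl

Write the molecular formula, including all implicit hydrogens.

C15H10ClNO3

Walk through each heavy atom and fill implicit hydrogens from standard valence (C 4, N 3, O 2, S 2, halogen 1):
  atom 1: C, bond orders sum to 1 (valence 4) → 3 H
  atom 2: C, bond orders sum to 4 (valence 4) → 0 H
  atom 3: C, bond orders sum to 4 (valence 4) → 0 H
  atom 4: C, bond orders sum to 4 (valence 4) → 0 H
  atom 5: O, bond orders sum to 2 (valence 2) → 0 H
  atom 6: O, bond orders sum to 1 (valence 2) → 1 H
  atom 7: C, bond orders sum to 3 (valence 4) → 1 H
  atom 8: C, bond orders sum to 4 (valence 4) → 0 H
  atom 9: C, bond orders sum to 4 (valence 4) → 0 H
  atom 10: N, bond orders sum to 3 (valence 3) → 0 H
  atom 11: C, bond orders sum to 3 (valence 4) → 1 H
  atom 12: C, bond orders sum to 4 (valence 4) → 0 H
  atom 13: C, bond orders sum to 4 (valence 4) → 0 H
  atom 14: C, bond orders sum to 3 (valence 4) → 1 H
  atom 15: C, bond orders sum to 3 (valence 4) → 1 H
  atom 16: C, bond orders sum to 4 (valence 4) → 0 H
  atom 17: O, bond orders sum to 1 (valence 2) → 1 H
  atom 18: C, bond orders sum to 3 (valence 4) → 1 H
  atom 19: C, bond orders sum to 4 (valence 4) → 0 H
  atom 20: Cl (halogen, monovalent) → 0 H
Totals → C:15, H:10, Cl:1, N:1, O:3.
In Hill order: C15H10ClNO3.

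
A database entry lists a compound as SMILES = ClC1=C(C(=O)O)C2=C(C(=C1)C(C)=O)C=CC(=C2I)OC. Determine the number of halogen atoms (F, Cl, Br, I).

Halogen atoms appear at heavy-atom positions 1, 18 (1×Cl, 1×I).
Other groups present: 1 carboxylic acid, 1 ether, 1 ketone.
Halogen count: 2.

2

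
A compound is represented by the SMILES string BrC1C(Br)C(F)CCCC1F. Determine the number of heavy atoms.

Every atom symbol written in the SMILES (organic subset) is one heavy atom; implicit H are not written.
Heavy atoms by element → Br:2, C:7, F:2.
Total: 11.

11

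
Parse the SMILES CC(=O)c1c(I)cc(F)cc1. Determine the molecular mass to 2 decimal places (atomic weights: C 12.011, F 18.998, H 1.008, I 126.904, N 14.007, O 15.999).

First, the molecular formula is C8H6FIO (counting implicit H from valence).
  C: 8 × 12.011 = 96.088
  F: 1 × 18.998 = 18.998
  H: 6 × 1.008 = 6.048
  I: 1 × 126.904 = 126.904
  O: 1 × 15.999 = 15.999
Sum: 8×12.011 + 1×18.998 + 6×1.008 + 1×126.904 + 1×15.999 = 264.037 → 264.04 g/mol.

264.04 g/mol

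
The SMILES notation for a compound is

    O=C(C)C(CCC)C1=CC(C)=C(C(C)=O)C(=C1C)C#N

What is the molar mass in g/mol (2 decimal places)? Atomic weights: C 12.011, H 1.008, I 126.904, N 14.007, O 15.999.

271.36 g/mol

First, the molecular formula is C17H21NO2 (counting implicit H from valence).
  C: 17 × 12.011 = 204.187
  H: 21 × 1.008 = 21.168
  N: 1 × 14.007 = 14.007
  O: 2 × 15.999 = 31.998
Sum: 17×12.011 + 21×1.008 + 1×14.007 + 2×15.999 = 271.360 → 271.36 g/mol.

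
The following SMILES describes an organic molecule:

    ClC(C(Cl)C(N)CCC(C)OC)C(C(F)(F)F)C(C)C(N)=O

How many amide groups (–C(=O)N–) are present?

1

The amide motif appears at heavy-atom position 20 in the SMILES.
Other groups present: 1 ether, 1 primary amine.
Amide count: 1.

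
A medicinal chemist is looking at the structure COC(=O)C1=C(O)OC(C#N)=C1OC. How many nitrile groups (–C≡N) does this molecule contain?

1

The nitrile motif appears at heavy-atom position 10 in the SMILES.
Other groups present: 1 ester, 1 ether, 1 hydroxyl.
Nitrile count: 1.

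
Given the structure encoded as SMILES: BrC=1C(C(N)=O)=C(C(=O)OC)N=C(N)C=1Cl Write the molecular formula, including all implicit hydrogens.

C8H7BrClN3O3

Walk through each heavy atom and fill implicit hydrogens from standard valence (C 4, N 3, O 2, S 2, halogen 1):
  atom 1: Br (halogen, monovalent) → 0 H
  atom 2: C, bond orders sum to 4 (valence 4) → 0 H
  atom 3: C, bond orders sum to 4 (valence 4) → 0 H
  atom 4: C, bond orders sum to 4 (valence 4) → 0 H
  atom 5: N, bond orders sum to 1 (valence 3) → 2 H
  atom 6: O, bond orders sum to 2 (valence 2) → 0 H
  atom 7: C, bond orders sum to 4 (valence 4) → 0 H
  atom 8: C, bond orders sum to 4 (valence 4) → 0 H
  atom 9: O, bond orders sum to 2 (valence 2) → 0 H
  atom 10: O, bond orders sum to 2 (valence 2) → 0 H
  atom 11: C, bond orders sum to 1 (valence 4) → 3 H
  atom 12: N, bond orders sum to 3 (valence 3) → 0 H
  atom 13: C, bond orders sum to 4 (valence 4) → 0 H
  atom 14: N, bond orders sum to 1 (valence 3) → 2 H
  atom 15: C, bond orders sum to 4 (valence 4) → 0 H
  atom 16: Cl (halogen, monovalent) → 0 H
Totals → C:8, H:7, Br:1, Cl:1, N:3, O:3.
In Hill order: C8H7BrClN3O3.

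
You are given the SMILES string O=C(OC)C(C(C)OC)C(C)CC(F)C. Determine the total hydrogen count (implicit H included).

Walk through each heavy atom and fill implicit hydrogens from standard valence (C 4, N 3, O 2, S 2, halogen 1):
  atom 1: O, bond orders sum to 2 (valence 2) → 0 H
  atom 2: C, bond orders sum to 4 (valence 4) → 0 H
  atom 3: O, bond orders sum to 2 (valence 2) → 0 H
  atom 4: C, bond orders sum to 1 (valence 4) → 3 H
  atom 5: C, bond orders sum to 3 (valence 4) → 1 H
  atom 6: C, bond orders sum to 3 (valence 4) → 1 H
  atom 7: C, bond orders sum to 1 (valence 4) → 3 H
  atom 8: O, bond orders sum to 2 (valence 2) → 0 H
  atom 9: C, bond orders sum to 1 (valence 4) → 3 H
  atom 10: C, bond orders sum to 3 (valence 4) → 1 H
  atom 11: C, bond orders sum to 1 (valence 4) → 3 H
  atom 12: C, bond orders sum to 2 (valence 4) → 2 H
  atom 13: C, bond orders sum to 3 (valence 4) → 1 H
  atom 14: F (halogen, monovalent) → 0 H
  atom 15: C, bond orders sum to 1 (valence 4) → 3 H
Total hydrogens: 21.

21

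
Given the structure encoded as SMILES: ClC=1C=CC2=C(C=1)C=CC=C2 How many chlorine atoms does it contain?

1

Scan the SMILES for Cl atoms (remember two-letter symbols like Cl and Br are single atoms).
Chlorine count: 1.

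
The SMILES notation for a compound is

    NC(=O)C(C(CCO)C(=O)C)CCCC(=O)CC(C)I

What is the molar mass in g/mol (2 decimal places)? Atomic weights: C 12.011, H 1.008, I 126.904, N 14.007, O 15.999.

397.25 g/mol

First, the molecular formula is C14H24INO4 (counting implicit H from valence).
  C: 14 × 12.011 = 168.154
  H: 24 × 1.008 = 24.192
  I: 1 × 126.904 = 126.904
  N: 1 × 14.007 = 14.007
  O: 4 × 15.999 = 63.996
Sum: 14×12.011 + 24×1.008 + 1×126.904 + 1×14.007 + 4×15.999 = 397.253 → 397.25 g/mol.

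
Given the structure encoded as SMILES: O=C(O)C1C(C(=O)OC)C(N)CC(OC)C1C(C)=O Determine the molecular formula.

C12H19NO6

Walk through each heavy atom and fill implicit hydrogens from standard valence (C 4, N 3, O 2, S 2, halogen 1):
  atom 1: O, bond orders sum to 2 (valence 2) → 0 H
  atom 2: C, bond orders sum to 4 (valence 4) → 0 H
  atom 3: O, bond orders sum to 1 (valence 2) → 1 H
  atom 4: C, bond orders sum to 3 (valence 4) → 1 H
  atom 5: C, bond orders sum to 3 (valence 4) → 1 H
  atom 6: C, bond orders sum to 4 (valence 4) → 0 H
  atom 7: O, bond orders sum to 2 (valence 2) → 0 H
  atom 8: O, bond orders sum to 2 (valence 2) → 0 H
  atom 9: C, bond orders sum to 1 (valence 4) → 3 H
  atom 10: C, bond orders sum to 3 (valence 4) → 1 H
  atom 11: N, bond orders sum to 1 (valence 3) → 2 H
  atom 12: C, bond orders sum to 2 (valence 4) → 2 H
  atom 13: C, bond orders sum to 3 (valence 4) → 1 H
  atom 14: O, bond orders sum to 2 (valence 2) → 0 H
  atom 15: C, bond orders sum to 1 (valence 4) → 3 H
  atom 16: C, bond orders sum to 3 (valence 4) → 1 H
  atom 17: C, bond orders sum to 4 (valence 4) → 0 H
  atom 18: C, bond orders sum to 1 (valence 4) → 3 H
  atom 19: O, bond orders sum to 2 (valence 2) → 0 H
Totals → C:12, H:19, N:1, O:6.
In Hill order: C12H19NO6.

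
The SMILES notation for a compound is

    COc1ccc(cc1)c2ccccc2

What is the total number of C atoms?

Count every carbon token in the SMILES (each C, including those in ring-closure positions and inside branches).
Carbon count: 13.

13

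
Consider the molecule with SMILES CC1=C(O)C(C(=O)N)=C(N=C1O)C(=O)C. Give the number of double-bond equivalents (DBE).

Degree of unsaturation = (number of rings) + (number of π bonds).
Ring closures in the SMILES: 1.
π bonds: 5 double bonds (each 1 DoU) → 5 DoU from unsaturation.
Total DoU = 1 + 5 = 6.

6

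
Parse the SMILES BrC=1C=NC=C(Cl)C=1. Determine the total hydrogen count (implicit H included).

3

Walk through each heavy atom and fill implicit hydrogens from standard valence (C 4, N 3, O 2, S 2, halogen 1):
  atom 1: Br (halogen, monovalent) → 0 H
  atom 2: C, bond orders sum to 4 (valence 4) → 0 H
  atom 3: C, bond orders sum to 3 (valence 4) → 1 H
  atom 4: N, bond orders sum to 3 (valence 3) → 0 H
  atom 5: C, bond orders sum to 3 (valence 4) → 1 H
  atom 6: C, bond orders sum to 4 (valence 4) → 0 H
  atom 7: Cl (halogen, monovalent) → 0 H
  atom 8: C, bond orders sum to 3 (valence 4) → 1 H
Total hydrogens: 3.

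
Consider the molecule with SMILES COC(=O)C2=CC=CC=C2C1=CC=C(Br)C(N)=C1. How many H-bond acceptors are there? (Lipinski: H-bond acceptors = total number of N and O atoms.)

N atoms: 1; O atoms: 2.
Lipinski HBA = 1 + 2 = 3.

3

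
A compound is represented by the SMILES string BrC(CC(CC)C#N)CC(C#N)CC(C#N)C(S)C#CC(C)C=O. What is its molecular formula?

Walk through each heavy atom and fill implicit hydrogens from standard valence (C 4, N 3, O 2, S 2, halogen 1):
  atom 1: Br (halogen, monovalent) → 0 H
  atom 2: C, bond orders sum to 3 (valence 4) → 1 H
  atom 3: C, bond orders sum to 2 (valence 4) → 2 H
  atom 4: C, bond orders sum to 3 (valence 4) → 1 H
  atom 5: C, bond orders sum to 2 (valence 4) → 2 H
  atom 6: C, bond orders sum to 1 (valence 4) → 3 H
  atom 7: C, bond orders sum to 4 (valence 4) → 0 H
  atom 8: N, bond orders sum to 3 (valence 3) → 0 H
  atom 9: C, bond orders sum to 2 (valence 4) → 2 H
  atom 10: C, bond orders sum to 3 (valence 4) → 1 H
  atom 11: C, bond orders sum to 4 (valence 4) → 0 H
  atom 12: N, bond orders sum to 3 (valence 3) → 0 H
  atom 13: C, bond orders sum to 2 (valence 4) → 2 H
  atom 14: C, bond orders sum to 3 (valence 4) → 1 H
  atom 15: C, bond orders sum to 4 (valence 4) → 0 H
  atom 16: N, bond orders sum to 3 (valence 3) → 0 H
  atom 17: C, bond orders sum to 3 (valence 4) → 1 H
  atom 18: S, bond orders sum to 1 (valence 2) → 1 H
  atom 19: C, bond orders sum to 4 (valence 4) → 0 H
  atom 20: C, bond orders sum to 4 (valence 4) → 0 H
  atom 21: C, bond orders sum to 3 (valence 4) → 1 H
  atom 22: C, bond orders sum to 1 (valence 4) → 3 H
  atom 23: C, bond orders sum to 3 (valence 4) → 1 H
  atom 24: O, bond orders sum to 2 (valence 2) → 0 H
Totals → C:18, H:22, Br:1, N:3, O:1, S:1.

C18H22BrN3OS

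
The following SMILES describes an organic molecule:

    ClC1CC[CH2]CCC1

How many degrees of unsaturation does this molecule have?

1

Degree of unsaturation = (number of rings) + (number of π bonds).
Ring closures in the SMILES: 1.
π bonds: none → 0 DoU from unsaturation.
Total DoU = 1 + 0 = 1.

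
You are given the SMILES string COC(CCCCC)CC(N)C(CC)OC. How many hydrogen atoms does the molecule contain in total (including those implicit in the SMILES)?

Walk through each heavy atom and fill implicit hydrogens from standard valence (C 4, N 3, O 2, S 2, halogen 1):
  atom 1: C, bond orders sum to 1 (valence 4) → 3 H
  atom 2: O, bond orders sum to 2 (valence 2) → 0 H
  atom 3: C, bond orders sum to 3 (valence 4) → 1 H
  atom 4: C, bond orders sum to 2 (valence 4) → 2 H
  atom 5: C, bond orders sum to 2 (valence 4) → 2 H
  atom 6: C, bond orders sum to 2 (valence 4) → 2 H
  atom 7: C, bond orders sum to 2 (valence 4) → 2 H
  atom 8: C, bond orders sum to 1 (valence 4) → 3 H
  atom 9: C, bond orders sum to 2 (valence 4) → 2 H
  atom 10: C, bond orders sum to 3 (valence 4) → 1 H
  atom 11: N, bond orders sum to 1 (valence 3) → 2 H
  atom 12: C, bond orders sum to 3 (valence 4) → 1 H
  atom 13: C, bond orders sum to 2 (valence 4) → 2 H
  atom 14: C, bond orders sum to 1 (valence 4) → 3 H
  atom 15: O, bond orders sum to 2 (valence 2) → 0 H
  atom 16: C, bond orders sum to 1 (valence 4) → 3 H
Total hydrogens: 29.

29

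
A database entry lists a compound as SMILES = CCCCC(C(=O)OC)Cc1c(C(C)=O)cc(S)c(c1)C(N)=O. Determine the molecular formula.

C17H23NO4S

Walk through each heavy atom and fill implicit hydrogens from standard valence (C 4, N 3, O 2, S 2, halogen 1); for lowercase aromatic atoms, an aromatic c carries 1 H when it has two neighbours and 0 H with three, and aromatic n carries 0 H:
  atom 1: C, bond orders sum to 1 (valence 4) → 3 H
  atom 2: C, bond orders sum to 2 (valence 4) → 2 H
  atom 3: C, bond orders sum to 2 (valence 4) → 2 H
  atom 4: C, bond orders sum to 2 (valence 4) → 2 H
  atom 5: C, bond orders sum to 3 (valence 4) → 1 H
  atom 6: C, bond orders sum to 4 (valence 4) → 0 H
  atom 7: O, bond orders sum to 2 (valence 2) → 0 H
  atom 8: O, bond orders sum to 2 (valence 2) → 0 H
  atom 9: C, bond orders sum to 1 (valence 4) → 3 H
  atom 10: C, bond orders sum to 2 (valence 4) → 2 H
  atom 11: aromatic c, 3 neighbours → 0 H
  atom 12: aromatic c, 3 neighbours → 0 H
  atom 13: C, bond orders sum to 4 (valence 4) → 0 H
  atom 14: C, bond orders sum to 1 (valence 4) → 3 H
  atom 15: O, bond orders sum to 2 (valence 2) → 0 H
  atom 16: aromatic c, 2 neighbours → 1 H
  atom 17: aromatic c, 3 neighbours → 0 H
  atom 18: S, bond orders sum to 1 (valence 2) → 1 H
  atom 19: aromatic c, 3 neighbours → 0 H
  atom 20: aromatic c, 2 neighbours → 1 H
  atom 21: C, bond orders sum to 4 (valence 4) → 0 H
  atom 22: N, bond orders sum to 1 (valence 3) → 2 H
  atom 23: O, bond orders sum to 2 (valence 2) → 0 H
Totals → C:17, H:23, N:1, O:4, S:1.
In Hill order: C17H23NO4S.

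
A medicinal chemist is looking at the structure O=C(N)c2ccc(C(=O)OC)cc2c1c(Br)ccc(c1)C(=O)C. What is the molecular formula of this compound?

Walk through each heavy atom and fill implicit hydrogens from standard valence (C 4, N 3, O 2, S 2, halogen 1); for lowercase aromatic atoms, an aromatic c carries 1 H when it has two neighbours and 0 H with three, and aromatic n carries 0 H:
  atom 1: O, bond orders sum to 2 (valence 2) → 0 H
  atom 2: C, bond orders sum to 4 (valence 4) → 0 H
  atom 3: N, bond orders sum to 1 (valence 3) → 2 H
  atom 4: aromatic c, 3 neighbours → 0 H
  atom 5: aromatic c, 2 neighbours → 1 H
  atom 6: aromatic c, 2 neighbours → 1 H
  atom 7: aromatic c, 3 neighbours → 0 H
  atom 8: C, bond orders sum to 4 (valence 4) → 0 H
  atom 9: O, bond orders sum to 2 (valence 2) → 0 H
  atom 10: O, bond orders sum to 2 (valence 2) → 0 H
  atom 11: C, bond orders sum to 1 (valence 4) → 3 H
  atom 12: aromatic c, 2 neighbours → 1 H
  atom 13: aromatic c, 3 neighbours → 0 H
  atom 14: aromatic c, 3 neighbours → 0 H
  atom 15: aromatic c, 3 neighbours → 0 H
  atom 16: Br (halogen, monovalent) → 0 H
  atom 17: aromatic c, 2 neighbours → 1 H
  atom 18: aromatic c, 2 neighbours → 1 H
  atom 19: aromatic c, 3 neighbours → 0 H
  atom 20: aromatic c, 2 neighbours → 1 H
  atom 21: C, bond orders sum to 4 (valence 4) → 0 H
  atom 22: O, bond orders sum to 2 (valence 2) → 0 H
  atom 23: C, bond orders sum to 1 (valence 4) → 3 H
Totals → C:17, H:14, Br:1, N:1, O:4.

C17H14BrNO4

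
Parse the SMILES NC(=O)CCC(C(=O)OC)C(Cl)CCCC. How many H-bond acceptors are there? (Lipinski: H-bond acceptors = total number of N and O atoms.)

N atoms: 1; O atoms: 3.
Lipinski HBA = 1 + 3 = 4.

4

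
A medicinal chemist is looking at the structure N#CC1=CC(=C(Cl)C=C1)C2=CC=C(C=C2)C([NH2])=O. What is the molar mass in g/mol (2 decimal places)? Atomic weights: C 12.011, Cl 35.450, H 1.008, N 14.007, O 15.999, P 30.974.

First, the molecular formula is C14H9ClN2O (counting implicit H from valence).
  C: 14 × 12.011 = 168.154
  Cl: 1 × 35.450 = 35.450
  H: 9 × 1.008 = 9.072
  N: 2 × 14.007 = 28.014
  O: 1 × 15.999 = 15.999
Sum: 14×12.011 + 1×35.450 + 9×1.008 + 2×14.007 + 1×15.999 = 256.689 → 256.69 g/mol.

256.69 g/mol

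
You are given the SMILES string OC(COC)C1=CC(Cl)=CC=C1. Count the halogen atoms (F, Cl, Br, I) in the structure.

1

Halogen atoms appear at heavy-atom position 9 (1×Cl).
Other groups present: 1 ether, 1 hydroxyl.
Halogen count: 1.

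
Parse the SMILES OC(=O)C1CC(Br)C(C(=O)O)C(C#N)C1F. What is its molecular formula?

C9H9BrFNO4

Walk through each heavy atom and fill implicit hydrogens from standard valence (C 4, N 3, O 2, S 2, halogen 1):
  atom 1: O, bond orders sum to 1 (valence 2) → 1 H
  atom 2: C, bond orders sum to 4 (valence 4) → 0 H
  atom 3: O, bond orders sum to 2 (valence 2) → 0 H
  atom 4: C, bond orders sum to 3 (valence 4) → 1 H
  atom 5: C, bond orders sum to 2 (valence 4) → 2 H
  atom 6: C, bond orders sum to 3 (valence 4) → 1 H
  atom 7: Br (halogen, monovalent) → 0 H
  atom 8: C, bond orders sum to 3 (valence 4) → 1 H
  atom 9: C, bond orders sum to 4 (valence 4) → 0 H
  atom 10: O, bond orders sum to 2 (valence 2) → 0 H
  atom 11: O, bond orders sum to 1 (valence 2) → 1 H
  atom 12: C, bond orders sum to 3 (valence 4) → 1 H
  atom 13: C, bond orders sum to 4 (valence 4) → 0 H
  atom 14: N, bond orders sum to 3 (valence 3) → 0 H
  atom 15: C, bond orders sum to 3 (valence 4) → 1 H
  atom 16: F (halogen, monovalent) → 0 H
Totals → C:9, H:9, Br:1, F:1, N:1, O:4.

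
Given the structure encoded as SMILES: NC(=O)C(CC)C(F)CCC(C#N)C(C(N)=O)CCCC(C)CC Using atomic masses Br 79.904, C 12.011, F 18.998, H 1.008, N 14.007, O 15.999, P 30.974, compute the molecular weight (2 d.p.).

First, the molecular formula is C18H32FN3O2 (counting implicit H from valence).
  C: 18 × 12.011 = 216.198
  F: 1 × 18.998 = 18.998
  H: 32 × 1.008 = 32.256
  N: 3 × 14.007 = 42.021
  O: 2 × 15.999 = 31.998
Sum: 18×12.011 + 1×18.998 + 32×1.008 + 3×14.007 + 2×15.999 = 341.471 → 341.47 g/mol.

341.47 g/mol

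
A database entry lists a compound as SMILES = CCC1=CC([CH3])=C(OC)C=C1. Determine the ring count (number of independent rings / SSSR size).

1

In SMILES, each pair of matching ring-closure digits denotes one ring-closing bond; the number of such bonds equals the number of independent rings.
Ring-closure bonds here: 1.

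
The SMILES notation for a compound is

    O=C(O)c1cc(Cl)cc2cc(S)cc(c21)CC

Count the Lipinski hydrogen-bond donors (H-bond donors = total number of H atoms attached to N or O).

Donors: find every N or O and count the H atoms it carries.
  atom 1 (O): bond orders sum to 2 → 0 H
  atom 3 (O): bond orders sum to 1 → 1 H
Lipinski HBD = 1.

1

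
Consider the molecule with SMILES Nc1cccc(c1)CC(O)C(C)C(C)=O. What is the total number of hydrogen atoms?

Walk through each heavy atom and fill implicit hydrogens from standard valence (C 4, N 3, O 2, S 2, halogen 1); for lowercase aromatic atoms, an aromatic c carries 1 H when it has two neighbours and 0 H with three, and aromatic n carries 0 H:
  atom 1: N, bond orders sum to 1 (valence 3) → 2 H
  atom 2: aromatic c, 3 neighbours → 0 H
  atom 3: aromatic c, 2 neighbours → 1 H
  atom 4: aromatic c, 2 neighbours → 1 H
  atom 5: aromatic c, 2 neighbours → 1 H
  atom 6: aromatic c, 3 neighbours → 0 H
  atom 7: aromatic c, 2 neighbours → 1 H
  atom 8: C, bond orders sum to 2 (valence 4) → 2 H
  atom 9: C, bond orders sum to 3 (valence 4) → 1 H
  atom 10: O, bond orders sum to 1 (valence 2) → 1 H
  atom 11: C, bond orders sum to 3 (valence 4) → 1 H
  atom 12: C, bond orders sum to 1 (valence 4) → 3 H
  atom 13: C, bond orders sum to 4 (valence 4) → 0 H
  atom 14: C, bond orders sum to 1 (valence 4) → 3 H
  atom 15: O, bond orders sum to 2 (valence 2) → 0 H
Total hydrogens: 17.

17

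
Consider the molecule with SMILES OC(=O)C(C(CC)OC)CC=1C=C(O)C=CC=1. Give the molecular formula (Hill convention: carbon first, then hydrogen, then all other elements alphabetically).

C13H18O4

Walk through each heavy atom and fill implicit hydrogens from standard valence (C 4, N 3, O 2, S 2, halogen 1):
  atom 1: O, bond orders sum to 1 (valence 2) → 1 H
  atom 2: C, bond orders sum to 4 (valence 4) → 0 H
  atom 3: O, bond orders sum to 2 (valence 2) → 0 H
  atom 4: C, bond orders sum to 3 (valence 4) → 1 H
  atom 5: C, bond orders sum to 3 (valence 4) → 1 H
  atom 6: C, bond orders sum to 2 (valence 4) → 2 H
  atom 7: C, bond orders sum to 1 (valence 4) → 3 H
  atom 8: O, bond orders sum to 2 (valence 2) → 0 H
  atom 9: C, bond orders sum to 1 (valence 4) → 3 H
  atom 10: C, bond orders sum to 2 (valence 4) → 2 H
  atom 11: C, bond orders sum to 4 (valence 4) → 0 H
  atom 12: C, bond orders sum to 3 (valence 4) → 1 H
  atom 13: C, bond orders sum to 4 (valence 4) → 0 H
  atom 14: O, bond orders sum to 1 (valence 2) → 1 H
  atom 15: C, bond orders sum to 3 (valence 4) → 1 H
  atom 16: C, bond orders sum to 3 (valence 4) → 1 H
  atom 17: C, bond orders sum to 3 (valence 4) → 1 H
Totals → C:13, H:18, O:4.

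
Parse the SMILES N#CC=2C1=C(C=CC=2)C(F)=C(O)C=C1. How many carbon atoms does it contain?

Count every carbon token in the SMILES (each C, including those in ring-closure positions and inside branches).
Carbon count: 11.

11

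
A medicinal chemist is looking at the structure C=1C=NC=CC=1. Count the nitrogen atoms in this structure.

1

Scan the SMILES for N atoms (remember two-letter symbols like Cl and Br are single atoms).
Nitrogen count: 1.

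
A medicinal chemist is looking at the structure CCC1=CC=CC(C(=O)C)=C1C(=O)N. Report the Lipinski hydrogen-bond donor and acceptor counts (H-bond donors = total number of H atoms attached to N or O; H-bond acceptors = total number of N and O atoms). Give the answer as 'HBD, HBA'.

2, 3

Donors: find every N or O and count the H atoms it carries.
  atom 9 (O): bond orders sum to 2 → 0 H
  atom 13 (O): bond orders sum to 2 → 0 H
  atom 14 (N): bond orders sum to 1 → 2 H
Lipinski HBD = 2.
Acceptors: N atoms = 1, O atoms = 2 → HBA = 3.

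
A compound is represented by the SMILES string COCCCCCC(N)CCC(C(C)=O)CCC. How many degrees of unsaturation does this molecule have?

Molecular formula: C15H31NO2.
DoU = (2C + 2 + N − H − X) / 2, where X is the halogen count and O/S are ignored.
    = (2·15 + 2 + 1 − 31 − 0) / 2 = 2 / 2 = 1.

1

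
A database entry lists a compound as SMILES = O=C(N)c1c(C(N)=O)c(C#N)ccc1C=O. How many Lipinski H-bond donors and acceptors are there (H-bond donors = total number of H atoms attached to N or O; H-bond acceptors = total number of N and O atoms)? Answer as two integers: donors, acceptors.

Donors: find every N or O and count the H atoms it carries.
  atom 1 (O): bond orders sum to 2 → 0 H
  atom 3 (N): bond orders sum to 1 → 2 H
  atom 7 (N): bond orders sum to 1 → 2 H
  atom 8 (O): bond orders sum to 2 → 0 H
  atom 11 (N): bond orders sum to 3 → 0 H
  atom 16 (O): bond orders sum to 2 → 0 H
Lipinski HBD = 4.
Acceptors: N atoms = 3, O atoms = 3 → HBA = 6.

4, 6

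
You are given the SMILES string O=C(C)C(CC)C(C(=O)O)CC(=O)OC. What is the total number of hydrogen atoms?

16

Walk through each heavy atom and fill implicit hydrogens from standard valence (C 4, N 3, O 2, S 2, halogen 1):
  atom 1: O, bond orders sum to 2 (valence 2) → 0 H
  atom 2: C, bond orders sum to 4 (valence 4) → 0 H
  atom 3: C, bond orders sum to 1 (valence 4) → 3 H
  atom 4: C, bond orders sum to 3 (valence 4) → 1 H
  atom 5: C, bond orders sum to 2 (valence 4) → 2 H
  atom 6: C, bond orders sum to 1 (valence 4) → 3 H
  atom 7: C, bond orders sum to 3 (valence 4) → 1 H
  atom 8: C, bond orders sum to 4 (valence 4) → 0 H
  atom 9: O, bond orders sum to 2 (valence 2) → 0 H
  atom 10: O, bond orders sum to 1 (valence 2) → 1 H
  atom 11: C, bond orders sum to 2 (valence 4) → 2 H
  atom 12: C, bond orders sum to 4 (valence 4) → 0 H
  atom 13: O, bond orders sum to 2 (valence 2) → 0 H
  atom 14: O, bond orders sum to 2 (valence 2) → 0 H
  atom 15: C, bond orders sum to 1 (valence 4) → 3 H
Total hydrogens: 16.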